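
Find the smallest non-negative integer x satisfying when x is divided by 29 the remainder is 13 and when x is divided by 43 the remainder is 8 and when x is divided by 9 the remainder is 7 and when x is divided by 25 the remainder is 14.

The moduli are pairwise coprime; N = 29·43·9·25 = 280575.
N/29 = 9675; 9675 ≡ 18 (mod 29); 18·21 ≡ 1, so inverse 21.
N/43 = 6525; 6525 ≡ 32 (mod 43); 32·39 ≡ 1, so inverse 39.
N/9 = 31175; 31175 ≡ 8 (mod 9); 8·8 ≡ 1, so inverse 8.
N/25 = 11223; 11223 ≡ 23 (mod 25); 23·12 ≡ 1, so inverse 12.
x ≡ 13·9675·21 + 8·6525·39 + 7·31175·8 + 14·11223·12 = 8308339.
8308339 mod 280575 = 171664.

171664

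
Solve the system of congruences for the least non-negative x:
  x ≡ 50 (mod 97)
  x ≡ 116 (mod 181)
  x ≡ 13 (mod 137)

670902

The moduli are pairwise coprime; N = 97·181·137 = 2405309.
N/97 = 24797; 24797 ≡ 62 (mod 97); 62·36 ≡ 1, so inverse 36.
N/181 = 13289; 13289 ≡ 76 (mod 181); 76·131 ≡ 1, so inverse 131.
N/137 = 17557; 17557 ≡ 21 (mod 137); 21·124 ≡ 1, so inverse 124.
x ≡ 50·24797·36 + 116·13289·131 + 13·17557·124 = 274876128.
274876128 mod 2405309 = 670902.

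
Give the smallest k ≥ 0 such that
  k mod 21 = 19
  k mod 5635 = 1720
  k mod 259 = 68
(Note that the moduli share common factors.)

gcd(21, 5635) = 7 and 7 | (1720 − 19), so the pair is consistent; merging gives k ≡ 1720 (mod 16905), where 16905 = lcm(21, 5635).
gcd(16905, 259) = 7 and 7 | (68 − 1720), so the pair is consistent; merging gives k ≡ 103150 (mod 625485), where 625485 = lcm(16905, 259).
The solution is unique modulo lcm(21, 5635, 259) = 625485.

103150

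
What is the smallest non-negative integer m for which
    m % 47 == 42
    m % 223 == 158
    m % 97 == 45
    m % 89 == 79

56449486

From m ≡ 42 (mod 47) write m = 42 + 47t. Substituting into m ≡ 158 (mod 223) gives 47t ≡ 116 (mod 223), and since 47⁻¹ ≡ 19 (mod 223), t ≡ 197. Hence m ≡ 42 + 47·197 = 9301 (mod 10481).
From m ≡ 9301 (mod 10481) write m = 9301 + 10481t. Substituting into m ≡ 45 (mod 97) gives 10481t ≡ 56 (mod 97), and since 5⁻¹ ≡ 39 (mod 97), t ≡ 50. Hence m ≡ 9301 + 10481·50 = 533351 (mod 1016657).
From m ≡ 533351 (mod 1016657) write m = 533351 + 1016657t. Substituting into m ≡ 79 (mod 89) gives 1016657t ≡ 16 (mod 89), and since 10⁻¹ ≡ 9 (mod 89), t ≡ 55. Hence m ≡ 533351 + 1016657·55 = 56449486 (mod 90482473).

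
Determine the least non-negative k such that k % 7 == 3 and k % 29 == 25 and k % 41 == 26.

5274

The moduli are pairwise coprime; N = 7·29·41 = 8323.
N/7 = 1189; 1189 ≡ 6 (mod 7); 6·6 ≡ 1, so inverse 6.
N/29 = 287; 287 ≡ 26 (mod 29); 26·19 ≡ 1, so inverse 19.
N/41 = 203; 203 ≡ 39 (mod 41); 39·20 ≡ 1, so inverse 20.
k ≡ 3·1189·6 + 25·287·19 + 26·203·20 = 263287.
263287 mod 8323 = 5274.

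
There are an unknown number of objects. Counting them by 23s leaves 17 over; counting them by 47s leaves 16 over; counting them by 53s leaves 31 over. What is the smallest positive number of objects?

1144

The moduli are pairwise coprime; M = 23·47·53 = 57293.
M/23 = 2491; 2491 ≡ 7 (mod 23); 7·10 ≡ 1, so inverse 10.
M/47 = 1219; 1219 ≡ 44 (mod 47); 44·31 ≡ 1, so inverse 31.
M/53 = 1081; 1081 ≡ 21 (mod 53); 21·48 ≡ 1, so inverse 48.
N ≡ 17·2491·10 + 16·1219·31 + 31·1081·48 = 2636622.
2636622 mod 57293 = 1144.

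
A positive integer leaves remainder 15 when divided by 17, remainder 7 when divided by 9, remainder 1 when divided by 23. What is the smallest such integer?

2140

From x ≡ 15 (mod 17) write x = 15 + 17t. Substituting into x ≡ 7 (mod 9) gives 17t ≡ 1 (mod 9), and since 8⁻¹ ≡ 8 (mod 9), t ≡ 8. Hence x ≡ 15 + 17·8 = 151 (mod 153).
From x ≡ 151 (mod 153) write x = 151 + 153t. Substituting into x ≡ 1 (mod 23) gives 153t ≡ 11 (mod 23), and since 15⁻¹ ≡ 20 (mod 23), t ≡ 13. Hence x ≡ 151 + 153·13 = 2140 (mod 3519).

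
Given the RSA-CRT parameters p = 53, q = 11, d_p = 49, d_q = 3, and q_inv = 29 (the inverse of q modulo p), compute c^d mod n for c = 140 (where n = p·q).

171

m₁ = c^(d_p) mod p: c ≡ 34 (mod 53), and 34^49 mod 53 = 12.
m₂ = c^(d_q) mod q: c ≡ 8 (mod 11), and 8^3 mod 11 = 6.
h = q_inv·(m₁ − m₂) mod p = 29·(12 − 6) mod 53 = 15.
m = m₂ + h·q = 6 + 15·11 = 171.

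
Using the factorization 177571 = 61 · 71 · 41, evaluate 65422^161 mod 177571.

107611

Mod 61: 65422 ≡ 30; by Fermat, exponent reduces to 161 mod 60 = 41; 30^41 ≡ 7 (mod 61).
Mod 71: 65422 ≡ 31; by Fermat, exponent reduces to 161 mod 70 = 21; 31^21 ≡ 46 (mod 71).
Mod 41: 65422 ≡ 27; by Fermat, exponent reduces to 161 mod 40 = 1; 27^1 ≡ 27 (mod 41).
Combine by CRT: x ≡ 7 (mod 61), x ≡ 46 (mod 71), x ≡ 27 (mod 41) ⇒ x ≡ 107611 (mod 177571).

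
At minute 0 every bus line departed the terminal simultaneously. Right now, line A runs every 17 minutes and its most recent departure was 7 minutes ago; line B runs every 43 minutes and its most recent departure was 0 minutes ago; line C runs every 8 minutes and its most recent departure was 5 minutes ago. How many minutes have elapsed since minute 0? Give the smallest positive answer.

From t ≡ 7 (mod 17) write t = 7 + 17s. Substituting into t ≡ 0 (mod 43) gives 17s ≡ 36 (mod 43), and since 17⁻¹ ≡ 38 (mod 43), s ≡ 35. Hence t ≡ 7 + 17·35 = 602 (mod 731).
From t ≡ 602 (mod 731) write t = 602 + 731s. Substituting into t ≡ 5 (mod 8) gives 731s ≡ 3 (mod 8), and since 3⁻¹ ≡ 3 (mod 8), s ≡ 1. Hence t ≡ 602 + 731·1 = 1333 (mod 5848).

1333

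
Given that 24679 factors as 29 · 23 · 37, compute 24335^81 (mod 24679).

10213

Mod 29: 24335 ≡ 4; by Fermat, exponent reduces to 81 mod 28 = 25; 4^25 ≡ 5 (mod 29).
Mod 23: 24335 ≡ 1; by Fermat, exponent reduces to 81 mod 22 = 15; 1^15 ≡ 1 (mod 23).
Mod 37: 24335 ≡ 26; by Fermat, exponent reduces to 81 mod 36 = 9; 26^9 ≡ 1 (mod 37).
Combine by CRT: x ≡ 5 (mod 29), x ≡ 1 (mod 23), x ≡ 1 (mod 37) ⇒ x ≡ 10213 (mod 24679).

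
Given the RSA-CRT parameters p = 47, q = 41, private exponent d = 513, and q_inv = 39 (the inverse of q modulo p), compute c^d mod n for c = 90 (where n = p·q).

d_p = d mod (p−1) = 513 mod 46 = 7; d_q = d mod (q−1) = 33.
m₁ = c^(d_p) mod p: c ≡ 43 (mod 47), and 43^7 mod 47 = 19.
m₂ = c^(d_q) mod q: c ≡ 8 (mod 41), and 8^33 mod 41 = 21.
h = q_inv·(m₁ − m₂) mod p = 39·(19 − 21) mod 47 = 16.
m = m₂ + h·q = 21 + 16·41 = 677.

677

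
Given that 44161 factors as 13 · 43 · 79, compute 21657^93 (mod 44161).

41651

Mod 13: 21657 ≡ 12; by Fermat, exponent reduces to 93 mod 12 = 9; 12^9 ≡ 12 (mod 13).
Mod 43: 21657 ≡ 28; by Fermat, exponent reduces to 93 mod 42 = 9; 28^9 ≡ 27 (mod 43).
Mod 79: 21657 ≡ 11; by Fermat, exponent reduces to 93 mod 78 = 15; 11^15 ≡ 18 (mod 79).
Combine by CRT: x ≡ 12 (mod 13), x ≡ 27 (mod 43), x ≡ 18 (mod 79) ⇒ x ≡ 41651 (mod 44161).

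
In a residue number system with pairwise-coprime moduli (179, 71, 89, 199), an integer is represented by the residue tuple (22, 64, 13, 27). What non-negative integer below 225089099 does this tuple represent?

From x ≡ 22 (mod 179) write x = 22 + 179t. Substituting into x ≡ 64 (mod 71) gives 179t ≡ 42 (mod 71), and since 37⁻¹ ≡ 48 (mod 71), t ≡ 28. Hence x ≡ 22 + 179·28 = 5034 (mod 12709).
From x ≡ 5034 (mod 12709) write x = 5034 + 12709t. Substituting into x ≡ 13 (mod 89) gives 12709t ≡ 52 (mod 89), and since 71⁻¹ ≡ 84 (mod 89), t ≡ 7. Hence x ≡ 5034 + 12709·7 = 93997 (mod 1131101).
From x ≡ 93997 (mod 1131101) write x = 93997 + 1131101t. Substituting into x ≡ 27 (mod 199) gives 1131101t ≡ 157 (mod 199), and since 184⁻¹ ≡ 53 (mod 199), t ≡ 162. Hence x ≡ 93997 + 1131101·162 = 183332359 (mod 225089099).

183332359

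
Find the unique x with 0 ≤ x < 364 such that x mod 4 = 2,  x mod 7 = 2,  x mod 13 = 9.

282

The moduli are pairwise coprime; N = 4·7·13 = 364.
N/4 = 91; 91 ≡ 3 (mod 4); 3·3 ≡ 1, so inverse 3.
N/7 = 52; 52 ≡ 3 (mod 7); 3·5 ≡ 1, so inverse 5.
N/13 = 28; 28 ≡ 2 (mod 13); 2·7 ≡ 1, so inverse 7.
x ≡ 2·91·3 + 2·52·5 + 9·28·7 = 2830.
2830 mod 364 = 282.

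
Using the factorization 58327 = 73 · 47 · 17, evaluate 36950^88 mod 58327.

37486

Mod 73: 36950 ≡ 12; by Fermat, exponent reduces to 88 mod 72 = 16; 12^16 ≡ 37 (mod 73).
Mod 47: 36950 ≡ 8; by Fermat, exponent reduces to 88 mod 46 = 42; 8^42 ≡ 27 (mod 47).
Mod 17: 36950 ≡ 9; by Fermat, exponent reduces to 88 mod 16 = 8; 9^8 ≡ 1 (mod 17).
Combine by CRT: x ≡ 37 (mod 73), x ≡ 27 (mod 47), x ≡ 1 (mod 17) ⇒ x ≡ 37486 (mod 58327).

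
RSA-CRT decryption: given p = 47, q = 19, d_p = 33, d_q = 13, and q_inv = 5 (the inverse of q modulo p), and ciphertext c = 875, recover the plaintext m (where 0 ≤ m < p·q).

m₁ = c^(d_p) mod p: c ≡ 29 (mod 47), and 29^33 mod 47 = 23.
m₂ = c^(d_q) mod q: c ≡ 1 (mod 19), and 1^13 mod 19 = 1.
h = q_inv·(m₁ − m₂) mod p = 5·(23 − 1) mod 47 = 16.
m = m₂ + h·q = 1 + 16·19 = 305.

305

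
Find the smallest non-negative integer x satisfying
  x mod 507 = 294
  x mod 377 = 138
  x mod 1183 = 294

gcd(507, 377) = 13 and 13 | (138 − 294), so the pair is consistent; merging gives x ≡ 11448 (mod 14703), where 14703 = lcm(507, 377).
gcd(14703, 1183) = 169 and 169 | (294 − 11448), so the pair is consistent; merging gives x ≡ 99666 (mod 102921), where 102921 = lcm(14703, 1183).
The solution is unique modulo lcm(507, 377, 1183) = 102921.

99666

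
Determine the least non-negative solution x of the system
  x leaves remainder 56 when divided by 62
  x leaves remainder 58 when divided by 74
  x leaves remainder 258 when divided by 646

78424

Combine the congruences pairwise.
gcd(62, 74) = 2 and 2 | (58 − 56), so the pair is consistent; merging gives x ≡ 428 (mod 2294), where 2294 = lcm(62, 74).
gcd(2294, 646) = 2 and 2 | (258 − 428), so the pair is consistent; merging gives x ≡ 78424 (mod 740962), where 740962 = lcm(2294, 646).
The solution is unique modulo lcm(62, 74, 646) = 740962.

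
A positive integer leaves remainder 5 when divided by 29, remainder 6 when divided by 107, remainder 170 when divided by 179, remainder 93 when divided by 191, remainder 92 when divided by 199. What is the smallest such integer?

From N ≡ 5 (mod 29) write N = 5 + 29t. Substituting into N ≡ 6 (mod 107) gives 29t ≡ 1 (mod 107), and since 29⁻¹ ≡ 48 (mod 107), t ≡ 48. Hence N ≡ 5 + 29·48 = 1397 (mod 3103).
From N ≡ 1397 (mod 3103) write N = 1397 + 3103t. Substituting into N ≡ 170 (mod 179) gives 3103t ≡ 26 (mod 179), and since 60⁻¹ ≡ 3 (mod 179), t ≡ 78. Hence N ≡ 1397 + 3103·78 = 243431 (mod 555437).
From N ≡ 243431 (mod 555437) write N = 243431 + 555437t. Substituting into N ≡ 93 (mod 191) gives 555437t ≡ 187 (mod 191), and since 9⁻¹ ≡ 85 (mod 191), t ≡ 42. Hence N ≡ 243431 + 555437·42 = 23571785 (mod 106088467).
From N ≡ 23571785 (mod 106088467) write N = 23571785 + 106088467t. Substituting into N ≡ 92 (mod 199) gives 106088467t ≡ 56 (mod 199), and since 174⁻¹ ≡ 191 (mod 199), t ≡ 149. Hence N ≡ 23571785 + 106088467·149 = 15830753368 (mod 21111604933).

15830753368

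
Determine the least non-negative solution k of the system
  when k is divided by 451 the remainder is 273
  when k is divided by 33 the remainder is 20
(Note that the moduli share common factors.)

1175

Combine the congruences pairwise.
gcd(451, 33) = 11 and 11 | (20 − 273), so the pair is consistent; merging gives k ≡ 1175 (mod 1353), where 1353 = lcm(451, 33).
The solution is unique modulo lcm(451, 33) = 1353.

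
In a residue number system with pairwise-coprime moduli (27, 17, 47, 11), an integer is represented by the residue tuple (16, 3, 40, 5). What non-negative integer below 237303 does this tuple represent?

The moduli are pairwise coprime; N = 27·17·47·11 = 237303.
N/27 = 8789; 8789 ≡ 14 (mod 27); 14·2 ≡ 1, so inverse 2.
N/17 = 13959; 13959 ≡ 2 (mod 17); 2·9 ≡ 1, so inverse 9.
N/47 = 5049; 5049 ≡ 20 (mod 47); 20·40 ≡ 1, so inverse 40.
N/11 = 21573; 21573 ≡ 2 (mod 11); 2·6 ≡ 1, so inverse 6.
x ≡ 16·8789·2 + 3·13959·9 + 40·5049·40 + 5·21573·6 = 9383731.
9383731 mod 237303 = 128914.

128914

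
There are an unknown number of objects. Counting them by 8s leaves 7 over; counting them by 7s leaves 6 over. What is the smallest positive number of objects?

55

Combine the congruences pairwise.
From N ≡ 7 (mod 8) write N = 7 + 8t. Substituting into N ≡ 6 (mod 7) gives 8t ≡ 6 (mod 7), and since 1⁻¹ ≡ 1 (mod 7), t ≡ 6. Hence N ≡ 7 + 8·6 = 55 (mod 56).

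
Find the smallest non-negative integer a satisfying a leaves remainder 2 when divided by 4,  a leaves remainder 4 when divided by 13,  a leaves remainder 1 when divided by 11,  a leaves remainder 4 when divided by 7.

914

The moduli are pairwise coprime; N = 4·13·11·7 = 4004.
N/4 = 1001; 1001 ≡ 1 (mod 4), inverse 1.
N/13 = 308; 308 ≡ 9 (mod 13); 9·3 ≡ 1, so inverse 3.
N/11 = 364; 364 ≡ 1 (mod 11), inverse 1.
N/7 = 572; 572 ≡ 5 (mod 7); 5·3 ≡ 1, so inverse 3.
a ≡ 2·1001·1 + 4·308·3 + 1·364·1 + 4·572·3 = 12926.
12926 mod 4004 = 914.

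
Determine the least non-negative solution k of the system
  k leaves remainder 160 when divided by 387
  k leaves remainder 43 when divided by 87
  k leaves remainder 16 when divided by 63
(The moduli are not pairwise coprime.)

gcd(387, 87) = 3 and 3 | (43 − 160), so the pair is consistent; merging gives k ≡ 10222 (mod 11223), where 11223 = lcm(387, 87).
gcd(11223, 63) = 9 and 9 | (16 − 10222), so the pair is consistent; merging gives k ≡ 10222 (mod 78561), where 78561 = lcm(11223, 63).
The solution is unique modulo lcm(387, 87, 63) = 78561.

10222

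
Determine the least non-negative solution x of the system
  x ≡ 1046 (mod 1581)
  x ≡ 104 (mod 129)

54800

Combine the congruences pairwise.
gcd(1581, 129) = 3 and 3 | (104 − 1046), so the pair is consistent; merging gives x ≡ 54800 (mod 67983), where 67983 = lcm(1581, 129).
The solution is unique modulo lcm(1581, 129) = 67983.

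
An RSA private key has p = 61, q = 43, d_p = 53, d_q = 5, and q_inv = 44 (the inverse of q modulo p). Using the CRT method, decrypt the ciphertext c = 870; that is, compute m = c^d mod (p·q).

m₁ = c^(d_p) mod p: c ≡ 16 (mod 61), and 16^53 mod 61 = 57.
m₂ = c^(d_q) mod q: c ≡ 10 (mod 43), and 10^5 mod 43 = 25.
h = q_inv·(m₁ − m₂) mod p = 44·(57 − 25) mod 61 = 5.
m = m₂ + h·q = 25 + 5·43 = 240.

240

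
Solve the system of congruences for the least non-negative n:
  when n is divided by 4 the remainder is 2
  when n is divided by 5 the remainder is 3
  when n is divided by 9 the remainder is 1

The moduli are pairwise coprime; M = 4·5·9 = 180.
M/4 = 45; 45 ≡ 1 (mod 4), inverse 1.
M/5 = 36; 36 ≡ 1 (mod 5), inverse 1.
M/9 = 20; 20 ≡ 2 (mod 9); 2·5 ≡ 1, so inverse 5.
n ≡ 2·45·1 + 3·36·1 + 1·20·5 = 298.
298 mod 180 = 118.

118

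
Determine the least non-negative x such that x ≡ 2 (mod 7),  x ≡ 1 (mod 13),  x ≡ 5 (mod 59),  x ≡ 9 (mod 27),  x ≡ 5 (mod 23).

From x ≡ 2 (mod 7) write x = 2 + 7t. Substituting into x ≡ 1 (mod 13) gives 7t ≡ 12 (mod 13), and since 7⁻¹ ≡ 2 (mod 13), t ≡ 11. Hence x ≡ 2 + 7·11 = 79 (mod 91).
From x ≡ 79 (mod 91) write x = 79 + 91t. Substituting into x ≡ 5 (mod 59) gives 91t ≡ 44 (mod 59), and since 32⁻¹ ≡ 24 (mod 59), t ≡ 53. Hence x ≡ 79 + 91·53 = 4902 (mod 5369).
From x ≡ 4902 (mod 5369) write x = 4902 + 5369t. Substituting into x ≡ 9 (mod 27) gives 5369t ≡ 21 (mod 27), and since 23⁻¹ ≡ 20 (mod 27), t ≡ 15. Hence x ≡ 4902 + 5369·15 = 85437 (mod 144963).
From x ≡ 85437 (mod 144963) write x = 85437 + 144963t. Substituting into x ≡ 5 (mod 23) gives 144963t ≡ 13 (mod 23), and since 17⁻¹ ≡ 19 (mod 23), t ≡ 17. Hence x ≡ 85437 + 144963·17 = 2549808 (mod 3334149).

2549808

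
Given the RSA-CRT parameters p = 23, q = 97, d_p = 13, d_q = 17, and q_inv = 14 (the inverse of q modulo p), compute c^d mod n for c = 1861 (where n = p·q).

m₁ = c^(d_p) mod p: c ≡ 21 (mod 23), and 21^13 mod 23 = 19.
m₂ = c^(d_q) mod q: c ≡ 18 (mod 97), and 18^17 mod 97 = 18.
h = q_inv·(m₁ − m₂) mod p = 14·(19 − 18) mod 23 = 14.
m = m₂ + h·q = 18 + 14·97 = 1376.

1376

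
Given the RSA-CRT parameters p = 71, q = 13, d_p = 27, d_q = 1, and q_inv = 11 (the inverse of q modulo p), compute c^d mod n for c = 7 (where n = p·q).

163

m₁ = c^(d_p) mod p: c ≡ 7 (mod 71), and 7^27 mod 71 = 21.
m₂ = c^(d_q) mod q: c ≡ 7 (mod 13), and 7^1 mod 13 = 7.
h = q_inv·(m₁ − m₂) mod p = 11·(21 − 7) mod 71 = 12.
m = m₂ + h·q = 7 + 12·13 = 163.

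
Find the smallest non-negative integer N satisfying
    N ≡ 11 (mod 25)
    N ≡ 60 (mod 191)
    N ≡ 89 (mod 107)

The moduli are pairwise coprime; M = 25·191·107 = 510925.
M/25 = 20437; 20437 ≡ 12 (mod 25); 12·23 ≡ 1, so inverse 23.
M/191 = 2675; 2675 ≡ 1 (mod 191), inverse 1.
M/107 = 4775; 4775 ≡ 67 (mod 107); 67·8 ≡ 1, so inverse 8.
N ≡ 11·20437·23 + 60·2675·1 + 89·4775·8 = 8730861.
8730861 mod 510925 = 45136.

45136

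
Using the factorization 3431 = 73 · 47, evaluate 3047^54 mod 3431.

Mod 73: 3047 ≡ 54; 54^54 ≡ 72 (mod 73).
Mod 47: 3047 ≡ 39; by Fermat, exponent reduces to 54 mod 46 = 8; 39^8 ≡ 2 (mod 47).
Combine by CRT: x ≡ 72 (mod 73), x ≡ 2 (mod 47) ⇒ x ≡ 1459 (mod 3431).

1459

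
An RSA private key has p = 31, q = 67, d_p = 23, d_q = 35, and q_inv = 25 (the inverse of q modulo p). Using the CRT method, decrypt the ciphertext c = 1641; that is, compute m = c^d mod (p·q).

1759

m₁ = c^(d_p) mod p: c ≡ 29 (mod 31), and 29^23 mod 31 = 23.
m₂ = c^(d_q) mod q: c ≡ 33 (mod 67), and 33^35 mod 67 = 17.
h = q_inv·(m₁ − m₂) mod p = 25·(23 − 17) mod 31 = 26.
m = m₂ + h·q = 17 + 26·67 = 1759.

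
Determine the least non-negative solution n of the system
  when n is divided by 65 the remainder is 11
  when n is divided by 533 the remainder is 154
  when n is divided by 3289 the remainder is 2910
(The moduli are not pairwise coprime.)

673866

Combine the congruences pairwise.
gcd(65, 533) = 13 and 13 | (154 − 11), so the pair is consistent; merging gives n ≡ 2286 (mod 2665), where 2665 = lcm(65, 533).
gcd(2665, 3289) = 13 and 13 | (2910 − 2286), so the pair is consistent; merging gives n ≡ 673866 (mod 674245), where 674245 = lcm(2665, 3289).
The solution is unique modulo lcm(65, 533, 3289) = 674245.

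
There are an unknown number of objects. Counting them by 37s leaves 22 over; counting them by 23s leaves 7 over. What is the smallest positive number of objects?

From N ≡ 22 (mod 37) write N = 22 + 37t. Substituting into N ≡ 7 (mod 23) gives 37t ≡ 8 (mod 23), and since 14⁻¹ ≡ 5 (mod 23), t ≡ 17. Hence N ≡ 22 + 37·17 = 651 (mod 851).

651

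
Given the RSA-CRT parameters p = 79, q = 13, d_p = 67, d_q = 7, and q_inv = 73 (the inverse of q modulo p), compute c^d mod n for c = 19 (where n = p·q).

579

m₁ = c^(d_p) mod p: c ≡ 19 (mod 79), and 19^67 mod 79 = 26.
m₂ = c^(d_q) mod q: c ≡ 6 (mod 13), and 6^7 mod 13 = 7.
h = q_inv·(m₁ − m₂) mod p = 73·(26 − 7) mod 79 = 44.
m = m₂ + h·q = 7 + 44·13 = 579.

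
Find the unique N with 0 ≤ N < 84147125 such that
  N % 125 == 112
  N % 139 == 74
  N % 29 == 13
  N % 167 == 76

From N ≡ 112 (mod 125) write N = 112 + 125t. Substituting into N ≡ 74 (mod 139) gives 125t ≡ 101 (mod 139), and since 125⁻¹ ≡ 129 (mod 139), t ≡ 102. Hence N ≡ 112 + 125·102 = 12862 (mod 17375).
From N ≡ 12862 (mod 17375) write N = 12862 + 17375t. Substituting into N ≡ 13 (mod 29) gives 17375t ≡ 27 (mod 29), and since 4⁻¹ ≡ 22 (mod 29), t ≡ 14. Hence N ≡ 12862 + 17375·14 = 256112 (mod 503875).
From N ≡ 256112 (mod 503875) write N = 256112 + 503875t. Substituting into N ≡ 76 (mod 167) gives 503875t ≡ 142 (mod 167), and since 36⁻¹ ≡ 116 (mod 167), t ≡ 106. Hence N ≡ 256112 + 503875·106 = 53666862 (mod 84147125).

53666862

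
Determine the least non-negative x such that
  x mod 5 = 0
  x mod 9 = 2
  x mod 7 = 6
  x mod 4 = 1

The moduli are pairwise coprime; N = 5·9·7·4 = 1260.
N/5 = 252; 252 ≡ 2 (mod 5); 2·3 ≡ 1, so inverse 3.
N/9 = 140; 140 ≡ 5 (mod 9); 5·2 ≡ 1, so inverse 2.
N/7 = 180; 180 ≡ 5 (mod 7); 5·3 ≡ 1, so inverse 3.
N/4 = 315; 315 ≡ 3 (mod 4); 3·3 ≡ 1, so inverse 3.
x ≡ 0·252·3 + 2·140·2 + 6·180·3 + 1·315·3 = 4745.
4745 mod 1260 = 965.

965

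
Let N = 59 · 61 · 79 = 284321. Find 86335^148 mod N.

Mod 59: 86335 ≡ 18; by Fermat, exponent reduces to 148 mod 58 = 32; 18^32 ≡ 9 (mod 59).
Mod 61: 86335 ≡ 20; by Fermat, exponent reduces to 148 mod 60 = 28; 20^28 ≡ 9 (mod 61).
Mod 79: 86335 ≡ 67; by Fermat, exponent reduces to 148 mod 78 = 70; 67^70 ≡ 18 (mod 79).
Combine by CRT: x ≡ 9 (mod 59), x ≡ 9 (mod 61), x ≡ 18 (mod 79) ⇒ x ≡ 7207 (mod 284321).

7207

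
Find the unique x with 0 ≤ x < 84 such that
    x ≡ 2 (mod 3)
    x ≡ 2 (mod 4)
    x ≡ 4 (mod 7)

From x ≡ 2 (mod 3) write x = 2 + 3t. Substituting into x ≡ 2 (mod 4) gives 3t ≡ 0 (mod 4), and since 3⁻¹ ≡ 3 (mod 4), t ≡ 0. Hence x ≡ 2 + 3·0 = 2 (mod 12).
From x ≡ 2 (mod 12) write x = 2 + 12t. Substituting into x ≡ 4 (mod 7) gives 12t ≡ 2 (mod 7), and since 5⁻¹ ≡ 3 (mod 7), t ≡ 6. Hence x ≡ 2 + 12·6 = 74 (mod 84).

74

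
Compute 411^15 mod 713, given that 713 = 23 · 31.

Mod 23: 411 ≡ 20; 20^15 ≡ 11 (mod 23).
Mod 31: 411 ≡ 8; 8^15 ≡ 1 (mod 31).
Combine by CRT: x ≡ 11 (mod 23), x ≡ 1 (mod 31) ⇒ x ≡ 218 (mod 713).

218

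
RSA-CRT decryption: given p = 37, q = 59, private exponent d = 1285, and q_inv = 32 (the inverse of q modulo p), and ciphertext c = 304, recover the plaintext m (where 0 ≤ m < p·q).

d_p = d mod (p−1) = 1285 mod 36 = 25; d_q = d mod (q−1) = 9.
m₁ = c^(d_p) mod p: c ≡ 8 (mod 37), and 8^25 mod 37 = 8.
m₂ = c^(d_q) mod q: c ≡ 9 (mod 59), and 9^9 mod 59 = 57.
h = q_inv·(m₁ − m₂) mod p = 32·(8 − 57) mod 37 = 23.
m = m₂ + h·q = 57 + 23·59 = 1414.

1414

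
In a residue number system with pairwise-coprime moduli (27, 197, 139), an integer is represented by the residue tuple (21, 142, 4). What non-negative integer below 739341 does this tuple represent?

The moduli are pairwise coprime; N = 27·197·139 = 739341.
N/27 = 27383; 27383 ≡ 5 (mod 27); 5·11 ≡ 1, so inverse 11.
N/197 = 3753; 3753 ≡ 10 (mod 197); 10·138 ≡ 1, so inverse 138.
N/139 = 5319; 5319 ≡ 37 (mod 139); 37·124 ≡ 1, so inverse 124.
x ≡ 21·27383·11 + 142·3753·138 + 4·5319·124 = 82507485.
82507485 mod 739341 = 440634.

440634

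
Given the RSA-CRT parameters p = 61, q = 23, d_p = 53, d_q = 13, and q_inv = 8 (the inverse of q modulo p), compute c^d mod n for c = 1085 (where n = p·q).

m₁ = c^(d_p) mod p: c ≡ 48 (mod 61), and 48^53 mod 61 = 14.
m₂ = c^(d_q) mod q: c ≡ 4 (mod 23), and 4^13 mod 23 = 16.
h = q_inv·(m₁ − m₂) mod p = 8·(14 − 16) mod 61 = 45.
m = m₂ + h·q = 16 + 45·23 = 1051.

1051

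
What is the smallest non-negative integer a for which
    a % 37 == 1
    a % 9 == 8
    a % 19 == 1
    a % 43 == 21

The moduli are pairwise coprime; N = 37·9·19·43 = 272061.
N/37 = 7353; 7353 ≡ 27 (mod 37); 27·11 ≡ 1, so inverse 11.
N/9 = 30229; 30229 ≡ 7 (mod 9); 7·4 ≡ 1, so inverse 4.
N/19 = 14319; 14319 ≡ 12 (mod 19); 12·8 ≡ 1, so inverse 8.
N/43 = 6327; 6327 ≡ 6 (mod 43); 6·36 ≡ 1, so inverse 36.
a ≡ 1·7353·11 + 8·30229·4 + 1·14319·8 + 21·6327·36 = 5945975.
5945975 mod 272061 = 232694.

232694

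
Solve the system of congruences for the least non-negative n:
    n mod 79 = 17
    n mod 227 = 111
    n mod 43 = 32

672939

The moduli are pairwise coprime; M = 79·227·43 = 771119.
M/79 = 9761; 9761 ≡ 44 (mod 79); 44·9 ≡ 1, so inverse 9.
M/227 = 3397; 3397 ≡ 219 (mod 227); 219·85 ≡ 1, so inverse 85.
M/43 = 17933; 17933 ≡ 2 (mod 43); 2·22 ≡ 1, so inverse 22.
n ≡ 17·9761·9 + 111·3397·85 + 32·17933·22 = 46168960.
46168960 mod 771119 = 672939.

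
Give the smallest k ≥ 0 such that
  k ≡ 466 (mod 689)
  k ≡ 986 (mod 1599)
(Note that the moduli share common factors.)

Combine the congruences pairwise.
gcd(689, 1599) = 13 and 13 | (986 − 466), so the pair is consistent; merging gives k ≡ 12179 (mod 84747), where 84747 = lcm(689, 1599).
The solution is unique modulo lcm(689, 1599) = 84747.

12179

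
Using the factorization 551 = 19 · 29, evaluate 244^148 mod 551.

Mod 19: 244 ≡ 16; by Fermat, exponent reduces to 148 mod 18 = 4; 16^4 ≡ 5 (mod 19).
Mod 29: 244 ≡ 12; by Fermat, exponent reduces to 148 mod 28 = 8; 12^8 ≡ 1 (mod 29).
Combine by CRT: x ≡ 5 (mod 19), x ≡ 1 (mod 29) ⇒ x ≡ 233 (mod 551).

233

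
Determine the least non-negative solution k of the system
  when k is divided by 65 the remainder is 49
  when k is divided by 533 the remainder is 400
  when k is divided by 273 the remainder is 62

Combine the congruences pairwise.
gcd(65, 533) = 13 and 13 | (400 − 49), so the pair is consistent; merging gives k ≡ 1999 (mod 2665), where 2665 = lcm(65, 533).
gcd(2665, 273) = 13 and 13 | (62 − 1999), so the pair is consistent; merging gives k ≡ 36644 (mod 55965), where 55965 = lcm(2665, 273).
The solution is unique modulo lcm(65, 533, 273) = 55965.

36644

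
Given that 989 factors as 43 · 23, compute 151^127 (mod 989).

581

Mod 43: 151 ≡ 22; by Fermat, exponent reduces to 127 mod 42 = 1; 22^1 ≡ 22 (mod 43).
Mod 23: 151 ≡ 13; by Fermat, exponent reduces to 127 mod 22 = 17; 13^17 ≡ 6 (mod 23).
Combine by CRT: x ≡ 22 (mod 43), x ≡ 6 (mod 23) ⇒ x ≡ 581 (mod 989).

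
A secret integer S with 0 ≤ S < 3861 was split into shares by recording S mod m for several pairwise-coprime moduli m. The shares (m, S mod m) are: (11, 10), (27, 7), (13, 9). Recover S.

From S ≡ 10 (mod 11) write S = 10 + 11t. Substituting into S ≡ 7 (mod 27) gives 11t ≡ 24 (mod 27), and since 11⁻¹ ≡ 5 (mod 27), t ≡ 12. Hence S ≡ 10 + 11·12 = 142 (mod 297).
From S ≡ 142 (mod 297) write S = 142 + 297t. Substituting into S ≡ 9 (mod 13) gives 297t ≡ 10 (mod 13), and since 11⁻¹ ≡ 6 (mod 13), t ≡ 8. Hence S ≡ 142 + 297·8 = 2518 (mod 3861).

2518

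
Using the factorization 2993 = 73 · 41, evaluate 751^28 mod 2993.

Mod 73: 751 ≡ 21; 21^28 ≡ 9 (mod 73).
Mod 41: 751 ≡ 13; 13^28 ≡ 31 (mod 41).
Combine by CRT: x ≡ 9 (mod 73), x ≡ 31 (mod 41) ⇒ x ≡ 2491 (mod 2993).

2491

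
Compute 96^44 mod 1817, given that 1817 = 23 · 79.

Mod 23: 96 ≡ 4; since 22 | 44, by Fermat 4^44 ≡ 1 (mod 23).
Mod 79: 96 ≡ 17; 17^44 ≡ 10 (mod 79).
Combine by CRT: x ≡ 1 (mod 23), x ≡ 10 (mod 79) ⇒ x ≡ 484 (mod 1817).

484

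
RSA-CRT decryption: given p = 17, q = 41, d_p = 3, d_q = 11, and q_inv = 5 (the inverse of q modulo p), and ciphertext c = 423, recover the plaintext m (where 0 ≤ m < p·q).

m₁ = c^(d_p) mod p: c ≡ 15 (mod 17), and 15^3 mod 17 = 9.
m₂ = c^(d_q) mod q: c ≡ 13 (mod 41), and 13^11 mod 41 = 35.
h = q_inv·(m₁ − m₂) mod p = 5·(9 − 35) mod 17 = 6.
m = m₂ + h·q = 35 + 6·41 = 281.

281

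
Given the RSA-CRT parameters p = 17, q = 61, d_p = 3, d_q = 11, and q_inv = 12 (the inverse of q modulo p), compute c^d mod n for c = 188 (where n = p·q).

m₁ = c^(d_p) mod p: c ≡ 1 (mod 17), and 1^3 mod 17 = 1.
m₂ = c^(d_q) mod q: c ≡ 5 (mod 61), and 5^11 mod 61 = 4.
h = q_inv·(m₁ − m₂) mod p = 12·(1 − 4) mod 17 = 15.
m = m₂ + h·q = 4 + 15·61 = 919.

919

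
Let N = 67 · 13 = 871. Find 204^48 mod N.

Mod 67: 204 ≡ 3; 3^48 ≡ 14 (mod 67).
Mod 13: 204 ≡ 9; since 12 | 48, by Fermat 9^48 ≡ 1 (mod 13).
Combine by CRT: x ≡ 14 (mod 67), x ≡ 1 (mod 13) ⇒ x ≡ 14 (mod 871).

14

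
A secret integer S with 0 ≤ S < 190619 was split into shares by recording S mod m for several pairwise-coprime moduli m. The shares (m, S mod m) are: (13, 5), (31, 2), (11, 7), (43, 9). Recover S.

The moduli are pairwise coprime; N = 13·31·11·43 = 190619.
N/13 = 14663; 14663 ≡ 12 (mod 13); 12·12 ≡ 1, so inverse 12.
N/31 = 6149; 6149 ≡ 11 (mod 31); 11·17 ≡ 1, so inverse 17.
N/11 = 17329; 17329 ≡ 4 (mod 11); 4·3 ≡ 1, so inverse 3.
N/43 = 4433; 4433 ≡ 4 (mod 43); 4·11 ≡ 1, so inverse 11.
S ≡ 5·14663·12 + 2·6149·17 + 7·17329·3 + 9·4433·11 = 1891622.
1891622 mod 190619 = 176051.

176051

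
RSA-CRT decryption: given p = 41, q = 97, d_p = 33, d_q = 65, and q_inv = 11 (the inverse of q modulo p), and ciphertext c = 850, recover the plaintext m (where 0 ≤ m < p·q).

2590

m₁ = c^(d_p) mod p: c ≡ 30 (mod 41), and 30^33 mod 41 = 7.
m₂ = c^(d_q) mod q: c ≡ 74 (mod 97), and 74^65 mod 97 = 68.
h = q_inv·(m₁ − m₂) mod p = 11·(7 − 68) mod 41 = 26.
m = m₂ + h·q = 68 + 26·97 = 2590.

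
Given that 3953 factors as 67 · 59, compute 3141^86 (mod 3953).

Mod 67: 3141 ≡ 59; by Fermat, exponent reduces to 86 mod 66 = 20; 59^20 ≡ 22 (mod 67).
Mod 59: 3141 ≡ 14; by Fermat, exponent reduces to 86 mod 58 = 28; 14^28 ≡ 21 (mod 59).
Combine by CRT: x ≡ 22 (mod 67), x ≡ 21 (mod 59) ⇒ x ≡ 1496 (mod 3953).

1496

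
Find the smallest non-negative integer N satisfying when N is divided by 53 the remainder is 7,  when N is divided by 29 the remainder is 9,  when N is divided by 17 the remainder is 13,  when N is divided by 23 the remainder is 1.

From N ≡ 7 (mod 53) write N = 7 + 53t. Substituting into N ≡ 9 (mod 29) gives 53t ≡ 2 (mod 29), and since 24⁻¹ ≡ 23 (mod 29), t ≡ 17. Hence N ≡ 7 + 53·17 = 908 (mod 1537).
From N ≡ 908 (mod 1537) write N = 908 + 1537t. Substituting into N ≡ 13 (mod 17) gives 1537t ≡ 6 (mod 17), and since 7⁻¹ ≡ 5 (mod 17), t ≡ 13. Hence N ≡ 908 + 1537·13 = 20889 (mod 26129).
From N ≡ 20889 (mod 26129) write N = 20889 + 26129t. Substituting into N ≡ 1 (mod 23) gives 26129t ≡ 19 (mod 23), and since 1⁻¹ ≡ 1 (mod 23), t ≡ 19. Hence N ≡ 20889 + 26129·19 = 517340 (mod 600967).

517340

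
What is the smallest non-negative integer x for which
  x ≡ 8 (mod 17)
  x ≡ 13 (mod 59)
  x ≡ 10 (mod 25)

19660

From x ≡ 8 (mod 17) write x = 8 + 17t. Substituting into x ≡ 13 (mod 59) gives 17t ≡ 5 (mod 59), and since 17⁻¹ ≡ 7 (mod 59), t ≡ 35. Hence x ≡ 8 + 17·35 = 603 (mod 1003).
From x ≡ 603 (mod 1003) write x = 603 + 1003t. Substituting into x ≡ 10 (mod 25) gives 1003t ≡ 7 (mod 25), and since 3⁻¹ ≡ 17 (mod 25), t ≡ 19. Hence x ≡ 603 + 1003·19 = 19660 (mod 25075).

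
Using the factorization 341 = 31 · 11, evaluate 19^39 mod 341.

Mod 31: 19 ≡ 19; by Fermat, exponent reduces to 39 mod 30 = 9; 19^9 ≡ 16 (mod 31).
Mod 11: 19 ≡ 8; by Fermat, exponent reduces to 39 mod 10 = 9; 8^9 ≡ 7 (mod 11).
Combine by CRT: x ≡ 16 (mod 31), x ≡ 7 (mod 11) ⇒ x ≡ 326 (mod 341).

326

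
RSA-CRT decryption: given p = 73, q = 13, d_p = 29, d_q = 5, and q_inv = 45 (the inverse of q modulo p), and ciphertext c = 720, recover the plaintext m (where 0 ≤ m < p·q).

m₁ = c^(d_p) mod p: c ≡ 63 (mod 73), and 63^29 mod 73 = 10.
m₂ = c^(d_q) mod q: c ≡ 5 (mod 13), and 5^5 mod 13 = 5.
h = q_inv·(m₁ − m₂) mod p = 45·(10 − 5) mod 73 = 6.
m = m₂ + h·q = 5 + 6·13 = 83.

83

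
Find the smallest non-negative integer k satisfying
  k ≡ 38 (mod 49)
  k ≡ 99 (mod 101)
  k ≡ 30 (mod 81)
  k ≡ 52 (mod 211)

11080506

Combine the congruences pairwise.
From k ≡ 38 (mod 49) write k = 38 + 49t. Substituting into k ≡ 99 (mod 101) gives 49t ≡ 61 (mod 101), and since 49⁻¹ ≡ 33 (mod 101), t ≡ 94. Hence k ≡ 38 + 49·94 = 4644 (mod 4949).
From k ≡ 4644 (mod 4949) write k = 4644 + 4949t. Substituting into k ≡ 30 (mod 81) gives 4949t ≡ 3 (mod 81), and since 8⁻¹ ≡ 71 (mod 81), t ≡ 51. Hence k ≡ 4644 + 4949·51 = 257043 (mod 400869).
From k ≡ 257043 (mod 400869) write k = 257043 + 400869t. Substituting into k ≡ 52 (mod 211) gives 400869t ≡ 7 (mod 211), and since 180⁻¹ ≡ 34 (mod 211), t ≡ 27. Hence k ≡ 257043 + 400869·27 = 11080506 (mod 84583359).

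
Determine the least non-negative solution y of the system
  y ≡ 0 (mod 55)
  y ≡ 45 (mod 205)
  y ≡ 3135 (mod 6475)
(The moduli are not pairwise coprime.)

2424785

gcd(55, 205) = 5 and 5 | (45 − 0), so the pair is consistent; merging gives y ≡ 660 (mod 2255), where 2255 = lcm(55, 205).
gcd(2255, 6475) = 5 and 5 | (3135 − 660), so the pair is consistent; merging gives y ≡ 2424785 (mod 2920225), where 2920225 = lcm(2255, 6475).
The solution is unique modulo lcm(55, 205, 6475) = 2920225.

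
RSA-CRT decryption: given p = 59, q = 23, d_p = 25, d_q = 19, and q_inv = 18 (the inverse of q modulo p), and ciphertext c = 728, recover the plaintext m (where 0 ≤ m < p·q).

m₁ = c^(d_p) mod p: c ≡ 20 (mod 59), and 20^25 mod 59 = 22.
m₂ = c^(d_q) mod q: c ≡ 15 (mod 23), and 15^19 mod 23 = 19.
h = q_inv·(m₁ − m₂) mod p = 18·(22 − 19) mod 59 = 54.
m = m₂ + h·q = 19 + 54·23 = 1261.

1261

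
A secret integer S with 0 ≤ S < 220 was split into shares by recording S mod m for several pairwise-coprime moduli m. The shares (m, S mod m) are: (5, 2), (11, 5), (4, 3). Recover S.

Combine the congruences pairwise.
From S ≡ 2 (mod 5) write S = 2 + 5t. Substituting into S ≡ 5 (mod 11) gives 5t ≡ 3 (mod 11), and since 5⁻¹ ≡ 9 (mod 11), t ≡ 5. Hence S ≡ 2 + 5·5 = 27 (mod 55).
From S ≡ 27 (mod 55) write S = 27 + 55t. Substituting into S ≡ 3 (mod 4) gives 55t ≡ 0 (mod 4), and since 3⁻¹ ≡ 3 (mod 4), t ≡ 0. Hence S ≡ 27 + 55·0 = 27 (mod 220).

27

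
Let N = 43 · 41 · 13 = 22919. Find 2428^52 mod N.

6438

Mod 43: 2428 ≡ 20; by Fermat, exponent reduces to 52 mod 42 = 10; 20^10 ≡ 31 (mod 43).
Mod 41: 2428 ≡ 9; by Fermat, exponent reduces to 52 mod 40 = 12; 9^12 ≡ 1 (mod 41).
Mod 13: 2428 ≡ 10; by Fermat, exponent reduces to 52 mod 12 = 4; 10^4 ≡ 3 (mod 13).
Combine by CRT: x ≡ 31 (mod 43), x ≡ 1 (mod 41), x ≡ 3 (mod 13) ⇒ x ≡ 6438 (mod 22919).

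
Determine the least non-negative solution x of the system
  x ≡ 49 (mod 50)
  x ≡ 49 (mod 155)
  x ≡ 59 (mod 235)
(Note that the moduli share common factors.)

57399

gcd(50, 155) = 5 and 5 | (49 − 49), so the pair is consistent; merging gives x ≡ 49 (mod 1550), where 1550 = lcm(50, 155).
gcd(1550, 235) = 5 and 5 | (59 − 49), so the pair is consistent; merging gives x ≡ 57399 (mod 72850), where 72850 = lcm(1550, 235).
The solution is unique modulo lcm(50, 155, 235) = 72850.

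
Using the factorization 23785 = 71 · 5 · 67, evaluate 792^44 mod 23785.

Mod 71: 792 ≡ 11; 11^44 ≡ 10 (mod 71).
Mod 5: 792 ≡ 2; since 4 | 44, by Fermat 2^44 ≡ 1 (mod 5).
Mod 67: 792 ≡ 55; 55^44 ≡ 37 (mod 67).
Combine by CRT: x ≡ 10 (mod 71), x ≡ 1 (mod 5), x ≡ 37 (mod 67) ⇒ x ≡ 13571 (mod 23785).

13571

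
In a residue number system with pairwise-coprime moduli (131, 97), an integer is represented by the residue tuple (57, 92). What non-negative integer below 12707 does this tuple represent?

From x ≡ 57 (mod 131) write x = 57 + 131t. Substituting into x ≡ 92 (mod 97) gives 131t ≡ 35 (mod 97), and since 34⁻¹ ≡ 20 (mod 97), t ≡ 21. Hence x ≡ 57 + 131·21 = 2808 (mod 12707).

2808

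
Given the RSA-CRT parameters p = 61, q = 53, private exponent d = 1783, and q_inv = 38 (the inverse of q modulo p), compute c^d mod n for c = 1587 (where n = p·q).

2380

d_p = d mod (p−1) = 1783 mod 60 = 43; d_q = d mod (q−1) = 15.
m₁ = c^(d_p) mod p: c ≡ 1 (mod 61), and 1^43 mod 61 = 1.
m₂ = c^(d_q) mod q: c ≡ 50 (mod 53), and 50^15 mod 53 = 48.
h = q_inv·(m₁ − m₂) mod p = 38·(1 − 48) mod 61 = 44.
m = m₂ + h·q = 48 + 44·53 = 2380.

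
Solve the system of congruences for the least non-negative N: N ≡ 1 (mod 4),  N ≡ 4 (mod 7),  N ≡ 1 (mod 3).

From N ≡ 1 (mod 4) write N = 1 + 4t. Substituting into N ≡ 4 (mod 7) gives 4t ≡ 3 (mod 7), and since 4⁻¹ ≡ 2 (mod 7), t ≡ 6. Hence N ≡ 1 + 4·6 = 25 (mod 28).
From N ≡ 25 (mod 28) write N = 25 + 28t. Substituting into N ≡ 1 (mod 3) gives 28t ≡ 0 (mod 3), and since 1⁻¹ ≡ 1 (mod 3), t ≡ 0. Hence N ≡ 25 + 28·0 = 25 (mod 84).

25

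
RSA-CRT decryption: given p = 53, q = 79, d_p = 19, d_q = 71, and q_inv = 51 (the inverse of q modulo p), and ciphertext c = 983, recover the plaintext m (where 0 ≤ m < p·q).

1350

m₁ = c^(d_p) mod p: c ≡ 29 (mod 53), and 29^19 mod 53 = 25.
m₂ = c^(d_q) mod q: c ≡ 35 (mod 79), and 35^71 mod 79 = 7.
h = q_inv·(m₁ − m₂) mod p = 51·(25 − 7) mod 53 = 17.
m = m₂ + h·q = 7 + 17·79 = 1350.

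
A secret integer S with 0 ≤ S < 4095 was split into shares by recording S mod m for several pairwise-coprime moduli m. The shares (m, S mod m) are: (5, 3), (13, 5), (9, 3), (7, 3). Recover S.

The moduli are pairwise coprime; N = 5·13·9·7 = 4095.
N/5 = 819; 819 ≡ 4 (mod 5); 4·4 ≡ 1, so inverse 4.
N/13 = 315; 315 ≡ 3 (mod 13); 3·9 ≡ 1, so inverse 9.
N/9 = 455; 455 ≡ 5 (mod 9); 5·2 ≡ 1, so inverse 2.
N/7 = 585; 585 ≡ 4 (mod 7); 4·2 ≡ 1, so inverse 2.
S ≡ 3·819·4 + 5·315·9 + 3·455·2 + 3·585·2 = 30243.
30243 mod 4095 = 1578.

1578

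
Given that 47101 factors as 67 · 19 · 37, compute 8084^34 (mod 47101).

Mod 67: 8084 ≡ 44; 44^34 ≡ 23 (mod 67).
Mod 19: 8084 ≡ 9; by Fermat, exponent reduces to 34 mod 18 = 16; 9^16 ≡ 4 (mod 19).
Mod 37: 8084 ≡ 18; 18^34 ≡ 4 (mod 37).
Combine by CRT: x ≡ 23 (mod 67), x ≡ 4 (mod 19), x ≡ 4 (mod 37) ⇒ x ≡ 20391 (mod 47101).

20391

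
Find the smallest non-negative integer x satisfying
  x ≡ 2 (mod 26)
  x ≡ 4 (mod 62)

314

Combine the congruences pairwise.
gcd(26, 62) = 2 and 2 | (4 − 2), so the pair is consistent; merging gives x ≡ 314 (mod 806), where 806 = lcm(26, 62).
The solution is unique modulo lcm(26, 62) = 806.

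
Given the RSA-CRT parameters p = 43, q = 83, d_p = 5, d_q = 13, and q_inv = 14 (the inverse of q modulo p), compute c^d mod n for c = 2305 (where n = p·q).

m₁ = c^(d_p) mod p: c ≡ 26 (mod 43), and 26^5 mod 43 = 3.
m₂ = c^(d_q) mod q: c ≡ 64 (mod 83), and 64^13 mod 83 = 26.
h = q_inv·(m₁ − m₂) mod p = 14·(3 − 26) mod 43 = 22.
m = m₂ + h·q = 26 + 22·83 = 1852.

1852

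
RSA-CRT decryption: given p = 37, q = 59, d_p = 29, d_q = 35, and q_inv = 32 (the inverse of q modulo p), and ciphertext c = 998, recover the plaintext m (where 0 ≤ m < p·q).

m₁ = c^(d_p) mod p: c ≡ 36 (mod 37), and 36^29 mod 37 = 36.
m₂ = c^(d_q) mod q: c ≡ 54 (mod 59), and 54^35 mod 59 = 10.
h = q_inv·(m₁ − m₂) mod p = 32·(36 − 10) mod 37 = 18.
m = m₂ + h·q = 10 + 18·59 = 1072.

1072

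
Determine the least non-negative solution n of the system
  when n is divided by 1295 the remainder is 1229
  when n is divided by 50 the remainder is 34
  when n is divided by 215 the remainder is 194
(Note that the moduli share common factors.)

401384

gcd(1295, 50) = 5 and 5 | (34 − 1229), so the pair is consistent; merging gives n ≡ 12884 (mod 12950), where 12950 = lcm(1295, 50).
gcd(12950, 215) = 5 and 5 | (194 − 12884), so the pair is consistent; merging gives n ≡ 401384 (mod 556850), where 556850 = lcm(12950, 215).
The solution is unique modulo lcm(1295, 50, 215) = 556850.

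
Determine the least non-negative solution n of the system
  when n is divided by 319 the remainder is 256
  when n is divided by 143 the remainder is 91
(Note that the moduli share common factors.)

gcd(319, 143) = 11 and 11 | (91 − 256), so the pair is consistent; merging gives n ≡ 2808 (mod 4147), where 4147 = lcm(319, 143).
The solution is unique modulo lcm(319, 143) = 4147.

2808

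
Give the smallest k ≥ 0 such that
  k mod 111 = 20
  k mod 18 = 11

353

gcd(111, 18) = 3 and 3 | (11 − 20), so the pair is consistent; merging gives k ≡ 353 (mod 666), where 666 = lcm(111, 18).
The solution is unique modulo lcm(111, 18) = 666.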